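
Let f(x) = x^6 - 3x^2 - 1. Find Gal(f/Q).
A_4 (order 12)

The polynomial f is an irreducible sextic over Q, so G = Gal(f/Q) is one of the 16 transitive subgroups 6T1, ..., 6T16 of S_6. The discriminant of f is 419904 = 648^2, a perfect square, so G is contained in A_6. The transitive groups of degree 6 contained in A_6 are: A_4 (6T4, order 12), S_4 (6T7, order 24), (C_3 x C_3) : C_4 (6T10, order 36), PSL(2,5) (6T12, order 60), A_6 (6T15, order 360). By Dedekind's theorem, for a prime p not dividing disc(f) the degrees of the irreducible factors of f mod p form the cycle type of an element of G. Factoring f modulo the 33 such primes p <= 149 (skipping 2, 3, which divide the discriminant), each new pattern first appears at: mod 5: f = (x^3 + x^2 + 3x + 1)(x^3 + 4x^2 + 3x + 4), pattern 3+3; mod 17: f = (x + 2)(x + 15)(x^2 + 7)(x^2 + 14), pattern 2+2+1+1; mod 71: f = (x + 4)(x + 5)(x + 32)(x + 39)(x + 66)(x + 67), pattern 1+1+1+1+1+1. No other pattern occurs in this range, so the set of observed cycle types is {3+3, 2+2+1+1, 1+1+1+1+1+1}. The candidates containing elements of all these cycle types are A_4 (6T4) of order 12, S_4 (6T7) of order 24, (C_3 x C_3) : C_4 (6T10) of order 36, PSL(2,5) (6T12) of order 60, A_6 (6T15) of order 360; the others are excluded. The observed types are precisely the cycle types that occur in A_4 (6T4). Each of the other remaining candidates has further cycle types, and by the Chebotarev density theorem the matching factorization patterns would occur for a proportion of primes equal to their share of the group: S_4 (6T7) additionally contains elements of type 4+2 (6 of its 24 elements, about 25% of primes); (C_3 x C_3) : C_4 (6T10) additionally contains elements of type 4+2, 3+1+1+1 (22 of its 36 elements, about 61% of primes); PSL(2,5) (6T12) additionally contains elements of type 5+1 (24 of its 60 elements, about 40% of primes); A_6 (6T15) additionally contains elements of type 5+1, 4+2, 3+1+1+1 (274 of its 360 elements, about 76% of primes). None of the 33 primes tested shows any such pattern (for each of these groups the chance of that is below 10^-4), which rules them out. Hence G = A_4 (6T4), of order 12.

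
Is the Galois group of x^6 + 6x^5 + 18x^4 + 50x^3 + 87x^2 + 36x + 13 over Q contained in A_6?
The polynomial is irreducible of degree 6 over Q. Its discriminant is -28010528989632, which is not a perfect square. A Galois group lies in the alternating group exactly when the discriminant is a square in Q, so the Galois group (PGL(2,5)) is not contained in A_6.

No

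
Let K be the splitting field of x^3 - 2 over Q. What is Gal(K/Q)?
The polynomial is an irreducible cubic over Q and its discriminant is -108, which is not a perfect square. For an irreducible cubic, a non-square discriminant gives Galois group S_3.

S_3 (also written S3)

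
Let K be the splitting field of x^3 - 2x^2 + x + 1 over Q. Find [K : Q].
6

The degree of the splitting field over Q equals the order of the Galois group, so first determine the group. The polynomial is an irreducible cubic over Q and its discriminant is -31, which is not a perfect square. For an irreducible cubic, a non-square discriminant gives Galois group S_3. The Galois group S_3 (3T2) has order 6, so the splitting field has degree 6 over Q.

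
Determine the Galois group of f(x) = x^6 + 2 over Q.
The polynomial f is an irreducible sextic over Q, so G = Gal(f/Q) is one of the 16 transitive subgroups 6T1, ..., 6T16 of S_6. The discriminant of f is -1492992, which is not a perfect square, so G is not contained in A_6. The transitive groups of degree 6 not contained in A_6 are: C_6 (6T1, order 6), S_3 (6T2, order 6), D_6 (6T3, order 12), C_3 x S_3 (6T5, order 18), A_4 x C_2 (6T6, order 24), S_4 (6T8, order 24), S_3 x S_3 (6T9, order 36), S_4 x C_2 (6T11, order 48), (S_3 x S_3) : C_2 (6T13, order 72), PGL(2,5) (6T14, order 120), S_6 (6T16, order 720). By Dedekind's theorem, for a prime p not dividing disc(f) the degrees of the irreducible factors of f mod p form the cycle type of an element of G. Factoring f modulo the 79 such primes p <= 419 (skipping 2, 3, which divide the discriminant), each new pattern first appears at: mod 5: f = (x^2 + 3)(x^2 + 2x + 3)(x^2 + 3x + 3), pattern 2+2+2; mod 7: f = (x^6 + 2), pattern 6; mod 11: f = (x + 2)(x + 9)(x^2 + 2x + 4)(x^2 + 9x + 4), pattern 2+2+1+1; mod 19: f = (x^3 + 6)(x^3 + 13), pattern 3+3; mod 43: f = (x + 3)(x + 18)(x + 21)(x + 22)(x + 25)(x + 40), pattern 1+1+1+1+1+1. No other pattern occurs in this range, so the set of observed cycle types is {2+2+2, 6, 2+2+1+1, 3+3, 1+1+1+1+1+1}. The candidates containing elements of all these cycle types are D_6 (6T3) of order 12, A_4 x C_2 (6T6) of order 24, S_3 x S_3 (6T9) of order 36, S_4 x C_2 (6T11) of order 48, (S_3 x S_3) : C_2 (6T13) of order 72, PGL(2,5) (6T14) of order 120, S_6 (6T16) of order 720; the others are excluded. The observed types are precisely the cycle types that occur in D_6 (6T3). Each of the other remaining candidates has further cycle types, and by the Chebotarev density theorem the matching factorization patterns would occur for a proportion of primes equal to their share of the group: A_4 x C_2 (6T6) additionally contains elements of type 2+1+1+1+1 (3 of its 24 elements, about 12% of primes); S_3 x S_3 (6T9) additionally contains elements of type 3+1+1+1 (4 of its 36 elements, about 11% of primes); S_4 x C_2 (6T11) additionally contains elements of type 4+2, 4+1+1, 2+1+1+1+1 (15 of its 48 elements, about 31% of primes); (S_3 x S_3) : C_2 (6T13) additionally contains elements of type 4+2, 3+2+1, 3+1+1+1, 2+1+1+1+1 (40 of its 72 elements, about 56% of primes); PGL(2,5) (6T14) additionally contains elements of type 5+1, 4+1+1 (54 of its 120 elements, about 45% of primes); S_6 (6T16) additionally contains elements of type 5+1, 4+2, 4+1+1, 3+2+1, 3+1+1+1, 2+1+1+1+1 (499 of its 720 elements, about 69% of primes). None of the 79 primes tested shows any such pattern (for each of these groups the chance of that is below 10^-4), which rules them out. Hence G = D_6 (6T3), of order 12.

D_6 (also written D6)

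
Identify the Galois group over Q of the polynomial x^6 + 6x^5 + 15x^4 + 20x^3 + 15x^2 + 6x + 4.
The polynomial f is an irreducible sextic over Q, so G = Gal(f/Q) is one of the 16 transitive subgroups 6T1, ..., 6T16 of S_6. The discriminant of f is -11337408, which is not a perfect square, so G is not contained in A_6. The transitive groups of degree 6 not contained in A_6 are: C_6 (6T1, order 6), S_3 (6T2, order 6), D_6 (6T3, order 12), C_3 x S_3 (6T5, order 18), A_4 x C_2 (6T6, order 24), S_4 (6T8, order 24), S_3 x S_3 (6T9, order 36), S_4 x C_2 (6T11, order 48), (S_3 x S_3) : C_2 (6T13, order 72), PGL(2,5) (6T14, order 120), S_6 (6T16, order 720). By Dedekind's theorem, for a prime p not dividing disc(f) the degrees of the irreducible factors of f mod p form the cycle type of an element of G. Factoring f modulo the 23 such primes p <= 97 (skipping 2, 3, which divide the discriminant), each new pattern first appears at: mod 5: f = (x^2 + x + 2)(x^2 + 2x + 3)(x^2 + 3x + 4), pattern 2+2+2; mod 7: f = (x^3 + 3x^2 + 3x + 3)(x^3 + 3x^2 + 3x + 6), pattern 3+3; mod 61: f = (x + 4)(x + 20)(x + 23)(x + 40)(x + 43)(x + 59), pattern 1+1+1+1+1+1. No other pattern occurs in this range, so the set of observed cycle types is {2+2+2, 3+3, 1+1+1+1+1+1}. The candidates containing elements of all these cycle types are C_6 (6T1) of order 6, S_3 (6T2) of order 6, D_6 (6T3) of order 12, C_3 x S_3 (6T5) of order 18, A_4 x C_2 (6T6) of order 24, S_4 (6T8) of order 24, S_3 x S_3 (6T9) of order 36, S_4 x C_2 (6T11) of order 48, (S_3 x S_3) : C_2 (6T13) of order 72, PGL(2,5) (6T14) of order 120, S_6 (6T16) of order 720; the others are excluded. The observed types are precisely the cycle types that occur in S_3 (6T2). Each of the other remaining candidates has further cycle types, and by the Chebotarev density theorem the matching factorization patterns would occur for a proportion of primes equal to their share of the group: C_6 (6T1) additionally contains elements of type 6 (2 of its 6 elements, about 33% of primes); D_6 (6T3) additionally contains elements of type 6, 2+2+1+1 (5 of its 12 elements, about 42% of primes); C_3 x S_3 (6T5) additionally contains elements of type 6, 3+1+1+1 (10 of its 18 elements, about 56% of primes); A_4 x C_2 (6T6) additionally contains elements of type 6, 2+2+1+1, 2+1+1+1+1 (14 of its 24 elements, about 58% of primes); S_4 (6T8) additionally contains elements of type 4+1+1, 2+2+1+1 (9 of its 24 elements, about 38% of primes); S_3 x S_3 (6T9) additionally contains elements of type 6, 3+1+1+1, 2+2+1+1 (25 of its 36 elements, about 69% of primes); S_4 x C_2 (6T11) additionally contains elements of type 6, 4+2, 4+1+1, 2+2+1+1, 2+1+1+1+1 (32 of its 48 elements, about 67% of primes); (S_3 x S_3) : C_2 (6T13) additionally contains elements of type 6, 4+2, 3+2+1, 3+1+1+1, 2+2+1+1, 2+1+1+1+1 (61 of its 72 elements, about 85% of primes); PGL(2,5) (6T14) additionally contains elements of type 6, 5+1, 4+1+1, 2+2+1+1 (89 of its 120 elements, about 74% of primes); S_6 (6T16) additionally contains elements of type 6, 5+1, 4+2, 4+1+1, 3+2+1, 3+1+1+1, 2+2+1+1, 2+1+1+1+1 (664 of its 720 elements, about 92% of primes). None of the 23 primes tested shows any such pattern (for each of these groups the chance of that is below 10^-4), which rules them out. Hence G = S_3 (6T2), of order 6.

S_3, S_3 acting on 6 points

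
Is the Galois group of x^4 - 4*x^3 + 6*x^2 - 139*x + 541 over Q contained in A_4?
No

The polynomial is irreducible of degree 4 over Q. Its discriminant is 8038045125, which is not a perfect square. A Galois group lies in the alternating group exactly when the discriminant is a square in Q, so the Galois group (C_4) is not contained in A_4.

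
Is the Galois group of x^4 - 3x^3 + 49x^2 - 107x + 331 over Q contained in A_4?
No

The polynomial is irreducible of degree 4 over Q. Its discriminant is 6105765125, which is not a perfect square. A Galois group lies in the alternating group exactly when the discriminant is a square in Q, so the Galois group (C_4) is not contained in A_4.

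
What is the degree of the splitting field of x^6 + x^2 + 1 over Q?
48

The degree of the splitting field over Q equals the order of the Galois group, so first determine the group. The polynomial f is an irreducible sextic over Q, so G = Gal(f/Q) is one of the 16 transitive subgroups 6T1, ..., 6T16 of S_6. The discriminant of f is -61504, which is not a perfect square, so G is not contained in A_6. The transitive groups of degree 6 not contained in A_6 are: C_6 (6T1, order 6), S_3 (6T2, order 6), D_6 (6T3, order 12), C_3 x S_3 (6T5, order 18), A_4 x C_2 (6T6, order 24), S_4 (6T8, order 24), S_3 x S_3 (6T9, order 36), S_4 x C_2 (6T11, order 48), (S_3 x S_3) : C_2 (6T13, order 72), PGL(2,5) (6T14, order 120), S_6 (6T16, order 720). By Dedekind's theorem, for a prime p not dividing disc(f) the degrees of the irreducible factors of f mod p form the cycle type of an element of G. Factoring f modulo the 17 such primes p <= 67 (skipping 2, 31, which divide the discriminant), each new pattern first appears at: mod 3: f = (x + 1)(x + 2)(x^4 + x^2 + 2), pattern 4+1+1; mod 5: f = (x^3 + 2x^2 + 2x + 2)(x^3 + 3x^2 + 2x + 3), pattern 3+3; mod 7: f = (x^6 + x^2 + 1), pattern 6; mod 11: f = (x^2 + 9)(x^2 + x + 7)(x^2 + 10x + 7), pattern 2+2+2; mod 13: f = (x^2 + 6)(x^4 + 7x^2 + 11), pattern 4+2; mod 37: f = (x + 5)(x + 32)(x^2 + 9x + 16)(x^2 + 28x + 16), pattern 2+2+1+1; mod 47: f = (x + 5)(x + 9)(x + 38)(x + 42)(x^2 + 12), pattern 2+1+1+1+1. No other pattern occurs in this range, so the set of observed cycle types is {4+1+1, 3+3, 6, 2+2+2, 4+2, 2+2+1+1, 2+1+1+1+1}. The candidates containing elements of all these cycle types are S_4 x C_2 (6T11) of order 48, S_6 (6T16) of order 720; the others are excluded. The observed types are precisely the cycle types that occur in S_4 x C_2 (6T11) (apart from the identity). Each of the other remaining candidates has further cycle types, and by the Chebotarev density theorem the matching factorization patterns would occur for a proportion of primes equal to their share of the group: S_6 (6T16) additionally contains elements of type 5+1, 3+2+1, 3+1+1+1 (304 of its 720 elements, about 42% of primes). None of the 17 primes tested shows any such pattern (for each of these groups the chance of that is below 10^-4), which rules them out. Hence G = S_4 x C_2 (6T11), of order 48. The Galois group S_4 x C_2 (6T11) has order 48, so the splitting field has degree 48 over Q.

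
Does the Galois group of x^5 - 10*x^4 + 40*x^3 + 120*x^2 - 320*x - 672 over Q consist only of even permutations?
The polynomial is irreducible of degree 5 over Q. Its discriminant is 1968128000000000, which is not a perfect square. A Galois group lies in the alternating group exactly when the discriminant is a square in Q, so the Galois group (F_20) is not contained in A_5.

No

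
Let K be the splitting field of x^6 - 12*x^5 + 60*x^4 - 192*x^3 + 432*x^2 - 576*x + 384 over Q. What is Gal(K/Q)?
D_6

The polynomial f is an irreducible sextic over Q, so G = Gal(f/Q) is one of the 16 transitive subgroups 6T1, ..., 6T16 of S_6. The discriminant of f is 1352605460594688, which is not a perfect square, so G is not contained in A_6. The transitive groups of degree 6 not contained in A_6 are: C_6 (6T1, order 6), S_3 (6T2, order 6), D_6 (6T3, order 12), C_3 x S_3 (6T5, order 18), A_4 x C_2 (6T6, order 24), S_4 (6T8, order 24), S_3 x S_3 (6T9, order 36), S_4 x C_2 (6T11, order 48), (S_3 x S_3) : C_2 (6T13, order 72), PGL(2,5) (6T14, order 120), S_6 (6T16, order 720). By Dedekind's theorem, for a prime p not dividing disc(f) the degrees of the irreducible factors of f mod p form the cycle type of an element of G. Factoring f modulo the 79 such primes p <= 419 (skipping 2, 3, which divide the discriminant), each new pattern first appears at: mod 5: f = (x^6 + 3x^5 + 3x^3 + 2x^2 + 4x + 4), pattern 6; mod 7: f = (x^2 + 4)(x^2 + 4x + 6)(x^2 + 5x + 2), pattern 2+2+2; mod 11: f = (x + 5)(x + 8)(x^2 + 1)(x^2 + 8x + 3), pattern 2+2+1+1; mod 13: f = (x^3 + 7x^2 + 12x + 8)(x^3 + 7x^2 + 12x + 9), pattern 3+3; mod 97: f = (x + 2)(x + 33)(x + 41)(x + 48)(x + 59)(x + 96), pattern 1+1+1+1+1+1. No other pattern occurs in this range, so the set of observed cycle types is {6, 2+2+2, 2+2+1+1, 3+3, 1+1+1+1+1+1}. The candidates containing elements of all these cycle types are D_6 (6T3) of order 12, A_4 x C_2 (6T6) of order 24, S_3 x S_3 (6T9) of order 36, S_4 x C_2 (6T11) of order 48, (S_3 x S_3) : C_2 (6T13) of order 72, PGL(2,5) (6T14) of order 120, S_6 (6T16) of order 720; the others are excluded. The observed types are precisely the cycle types that occur in D_6 (6T3). Each of the other remaining candidates has further cycle types, and by the Chebotarev density theorem the matching factorization patterns would occur for a proportion of primes equal to their share of the group: A_4 x C_2 (6T6) additionally contains elements of type 2+1+1+1+1 (3 of its 24 elements, about 12% of primes); S_3 x S_3 (6T9) additionally contains elements of type 3+1+1+1 (4 of its 36 elements, about 11% of primes); S_4 x C_2 (6T11) additionally contains elements of type 4+2, 4+1+1, 2+1+1+1+1 (15 of its 48 elements, about 31% of primes); (S_3 x S_3) : C_2 (6T13) additionally contains elements of type 4+2, 3+2+1, 3+1+1+1, 2+1+1+1+1 (40 of its 72 elements, about 56% of primes); PGL(2,5) (6T14) additionally contains elements of type 5+1, 4+1+1 (54 of its 120 elements, about 45% of primes); S_6 (6T16) additionally contains elements of type 5+1, 4+2, 4+1+1, 3+2+1, 3+1+1+1, 2+1+1+1+1 (499 of its 720 elements, about 69% of primes). None of the 79 primes tested shows any such pattern (for each of these groups the chance of that is below 10^-4), which rules them out. Hence G = D_6 (6T3), of order 12.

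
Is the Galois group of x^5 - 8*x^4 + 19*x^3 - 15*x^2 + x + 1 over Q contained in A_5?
Yes

The polynomial is irreducible of degree 5 over Q. Its discriminant is 14641 = 121^2, a perfect square. A Galois group lies in the alternating group exactly when the discriminant is a square in Q, so the Galois group (C_5) is contained in A_5.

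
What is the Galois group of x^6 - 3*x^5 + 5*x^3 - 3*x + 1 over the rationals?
The polynomial f is an irreducible sextic over Q, so G = Gal(f/Q) is one of the 16 transitive subgroups 6T1, ..., 6T16 of S_6. The discriminant of f is -34992, which is not a perfect square, so G is not contained in A_6. The transitive groups of degree 6 not contained in A_6 are: C_6 (6T1, order 6), S_3 (6T2, order 6), D_6 (6T3, order 12), C_3 x S_3 (6T5, order 18), A_4 x C_2 (6T6, order 24), S_4 (6T8, order 24), S_3 x S_3 (6T9, order 36), S_4 x C_2 (6T11, order 48), (S_3 x S_3) : C_2 (6T13, order 72), PGL(2,5) (6T14, order 120), S_6 (6T16, order 720). By Dedekind's theorem, for a prime p not dividing disc(f) the degrees of the irreducible factors of f mod p form the cycle type of an element of G. Factoring f modulo the 23 such primes p <= 97 (skipping 2, 3, which divide the discriminant), each new pattern first appears at: mod 5: f = (x^2 + x + 1)(x^2 + 2x + 3)(x^2 + 4x + 2), pattern 2+2+2; mod 7: f = (x^3 + x^2 + 3x + 1)(x^3 + 3x^2 + x + 1), pattern 3+3; mod 31: f = (x + 3)(x + 7)(x + 9)(x + 21)(x + 23)(x + 27), pattern 1+1+1+1+1+1. No other pattern occurs in this range, so the set of observed cycle types is {2+2+2, 3+3, 1+1+1+1+1+1}. The candidates containing elements of all these cycle types are C_6 (6T1) of order 6, S_3 (6T2) of order 6, D_6 (6T3) of order 12, C_3 x S_3 (6T5) of order 18, A_4 x C_2 (6T6) of order 24, S_4 (6T8) of order 24, S_3 x S_3 (6T9) of order 36, S_4 x C_2 (6T11) of order 48, (S_3 x S_3) : C_2 (6T13) of order 72, PGL(2,5) (6T14) of order 120, S_6 (6T16) of order 720; the others are excluded. The observed types are precisely the cycle types that occur in S_3 (6T2). Each of the other remaining candidates has further cycle types, and by the Chebotarev density theorem the matching factorization patterns would occur for a proportion of primes equal to their share of the group: C_6 (6T1) additionally contains elements of type 6 (2 of its 6 elements, about 33% of primes); D_6 (6T3) additionally contains elements of type 6, 2+2+1+1 (5 of its 12 elements, about 42% of primes); C_3 x S_3 (6T5) additionally contains elements of type 6, 3+1+1+1 (10 of its 18 elements, about 56% of primes); A_4 x C_2 (6T6) additionally contains elements of type 6, 2+2+1+1, 2+1+1+1+1 (14 of its 24 elements, about 58% of primes); S_4 (6T8) additionally contains elements of type 4+1+1, 2+2+1+1 (9 of its 24 elements, about 38% of primes); S_3 x S_3 (6T9) additionally contains elements of type 6, 3+1+1+1, 2+2+1+1 (25 of its 36 elements, about 69% of primes); S_4 x C_2 (6T11) additionally contains elements of type 6, 4+2, 4+1+1, 2+2+1+1, 2+1+1+1+1 (32 of its 48 elements, about 67% of primes); (S_3 x S_3) : C_2 (6T13) additionally contains elements of type 6, 4+2, 3+2+1, 3+1+1+1, 2+2+1+1, 2+1+1+1+1 (61 of its 72 elements, about 85% of primes); PGL(2,5) (6T14) additionally contains elements of type 6, 5+1, 4+1+1, 2+2+1+1 (89 of its 120 elements, about 74% of primes); S_6 (6T16) additionally contains elements of type 6, 5+1, 4+2, 4+1+1, 3+2+1, 3+1+1+1, 2+2+1+1, 2+1+1+1+1 (664 of its 720 elements, about 92% of primes). None of the 23 primes tested shows any such pattern (for each of these groups the chance of that is below 10^-4), which rules them out. Hence G = S_3 (6T2), of order 6.

S_3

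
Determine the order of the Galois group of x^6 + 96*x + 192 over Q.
The degree of the splitting field over Q equals the order of the Galois group, so first determine the group. The polynomial f is an irreducible sextic over Q, so G = Gal(f/Q) is one of the 16 transitive subgroups 6T1, ..., 6T16 of S_6. The discriminant of f is -9727331052552192, which is not a perfect square, so G is not contained in A_6. The transitive groups of degree 6 not contained in A_6 are: C_6 (6T1, order 6), S_3 (6T2, order 6), D_6 (6T3, order 12), C_3 x S_3 (6T5, order 18), A_4 x C_2 (6T6, order 24), S_4 (6T8, order 24), S_3 x S_3 (6T9, order 36), S_4 x C_2 (6T11, order 48), (S_3 x S_3) : C_2 (6T13, order 72), PGL(2,5) (6T14, order 120), S_6 (6T16, order 720). By Dedekind's theorem, for a prime p not dividing disc(f) the degrees of the irreducible factors of f mod p form the cycle type of an element of G. Factoring f modulo the 27 such primes p <= 127 (skipping 2, 3, 17, 43, which divide the discriminant), each new pattern first appears at: mod 5: f = (x^6 + x + 2), pattern 6; mod 7: f = (x + 5)(x^2 + 6x + 3)(x^3 + 3x^2 + 4x + 3), pattern 3+2+1; mod 11: f = (x^2 + 4x + 8)(x^4 + 7x^3 + 8x^2 + 2), pattern 4+2; mod 13: f = (x + 7)(x + 10)(x^2 + 2x + 12)(x^2 + 7x + 11), pattern 2+2+1+1; mod 61: f = (x + 4)(x + 8)(x + 20)(x + 42)(x^2 + 48x + 17), pattern 2+1+1+1+1; mod 97: f = (x + 1)(x + 20)(x + 24)(x^3 + 52x^2 + 46x + 78), pattern 3+1+1+1; mod 113: f = (x^2 + 8x + 40)(x^2 + 15x + 62)(x^2 + 90x + 81), pattern 2+2+2; mod 127: f = (x^3 + 49x^2 + 43x + 17)(x^3 + 78x^2 + 72x + 86), pattern 3+3. No other pattern occurs in this range, so the set of observed cycle types is {6, 3+2+1, 4+2, 2+2+1+1, 2+1+1+1+1, 3+1+1+1, 2+2+2, 3+3}. The candidates containing elements of all these cycle types are (S_3 x S_3) : C_2 (6T13) of order 72, S_6 (6T16) of order 720; the others are excluded. The observed types are precisely the cycle types that occur in (S_3 x S_3) : C_2 (6T13) (apart from the identity). Each of the other remaining candidates has further cycle types, and by the Chebotarev density theorem the matching factorization patterns would occur for a proportion of primes equal to their share of the group: S_6 (6T16) additionally contains elements of type 5+1, 4+1+1 (234 of its 720 elements, about 32% of primes). None of the 27 primes tested shows any such pattern (for each of these groups the chance of that is below 10^-4), which rules them out. Hence G = (S_3 x S_3) : C_2 (6T13), of order 72. The Galois group (S_3 x S_3) : C_2 (6T13) has order 72, so the splitting field has degree 72 over Q.

72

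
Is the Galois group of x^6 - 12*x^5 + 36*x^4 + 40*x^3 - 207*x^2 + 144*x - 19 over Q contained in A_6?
No

The polynomial is irreducible of degree 6 over Q. Its discriminant is -9221581132716096, which is not a perfect square. A Galois group lies in the alternating group exactly when the discriminant is a square in Q, so the Galois group (A_4 x C_2) is not contained in A_6.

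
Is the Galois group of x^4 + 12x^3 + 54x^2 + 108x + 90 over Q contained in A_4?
Yes

The polynomial is irreducible of degree 4 over Q. Its discriminant is 186624 = 432^2, a perfect square. A Galois group lies in the alternating group exactly when the discriminant is a square in Q, so the Galois group (V_4) is contained in A_4.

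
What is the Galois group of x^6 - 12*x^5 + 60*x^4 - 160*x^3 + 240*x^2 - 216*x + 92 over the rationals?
The polynomial f is an irreducible sextic over Q, so G = Gal(f/Q) is one of the 16 transitive subgroups 6T1, ..., 6T16 of S_6. The discriminant of f is 746496000000 = 864000^2, a perfect square, so G is contained in A_6. The transitive groups of degree 6 contained in A_6 are: A_4 (6T4, order 12), S_4 (6T7, order 24), (C_3 x C_3) : C_4 (6T10, order 36), PSL(2,5) (6T12, order 60), A_6 (6T15, order 360). By Dedekind's theorem, for a prime p not dividing disc(f) the degrees of the irreducible factors of f mod p form the cycle type of an element of G. Factoring f modulo the 6 such primes p <= 23 (skipping 2, 3, 5, which divide the discriminant), each new pattern first appears at: mod 7: f = (x + 2)(x^5 + 4x^3 + 2x + 4), pattern 5+1; mod 23: f = (x)(x + 9)(x + 14)(x^3 + 11x^2 + 3x + 18), pattern 3+1+1+1. No other pattern occurs in this range, so the set of observed cycle types is {5+1, 3+1+1+1}. Among the candidates above, the only group containing elements of all these cycle types is A_6 (6T15) — each of A_4 (6T4), S_4 (6T7), (C_3 x C_3) : C_4 (6T10), PSL(2,5) (6T12) lacks at least one of them. Hence G = A_6 (6T15), of order 360.

A_6, the alternating group on 6 letters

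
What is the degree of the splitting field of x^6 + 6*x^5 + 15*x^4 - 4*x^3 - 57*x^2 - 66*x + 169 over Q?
The degree of the splitting field over Q equals the order of the Galois group, so first determine the group. The polynomial f is an irreducible sextic over Q, so G = Gal(f/Q) is one of the 16 transitive subgroups 6T1, ..., 6T16 of S_6. The discriminant of f is -190210142896128, which is not a perfect square, so G is not contained in A_6. The transitive groups of degree 6 not contained in A_6 are: C_6 (6T1, order 6), S_3 (6T2, order 6), D_6 (6T3, order 12), C_3 x S_3 (6T5, order 18), A_4 x C_2 (6T6, order 24), S_4 (6T8, order 24), S_3 x S_3 (6T9, order 36), S_4 x C_2 (6T11, order 48), (S_3 x S_3) : C_2 (6T13, order 72), PGL(2,5) (6T14, order 120), S_6 (6T16, order 720). By Dedekind's theorem, for a prime p not dividing disc(f) the degrees of the irreducible factors of f mod p form the cycle type of an element of G. Factoring f modulo the 33 such primes p <= 149 (skipping 2, 3, which divide the discriminant), each new pattern first appears at: mod 5: f = (x^6 + x^5 + x^3 + 3x^2 + 4x + 4), pattern 6; mod 7: f = (x + 2)(x + 3)(x + 5)(x^3 + 3x^2 + 3x + 4), pattern 3+1+1+1; mod 17: f = (x^2 + 4x + 14)(x^2 + 9x + 2)(x^2 + 10x + 3), pattern 2+2+2; mod 19: f = (x^3 + 3x^2 + 3x + 5)(x^3 + 3x^2 + 3x + 11), pattern 3+3; mod 73: f = (x + 27)(x + 43)(x + 45)(x + 59)(x + 61)(x + 63), pattern 1+1+1+1+1+1. No other pattern occurs in this range, so the set of observed cycle types is {6, 3+1+1+1, 2+2+2, 3+3, 1+1+1+1+1+1}. The candidates containing elements of all these cycle types are C_3 x S_3 (6T5) of order 18, S_3 x S_3 (6T9) of order 36, (S_3 x S_3) : C_2 (6T13) of order 72, S_6 (6T16) of order 720; the others are excluded. The observed types are precisely the cycle types that occur in C_3 x S_3 (6T5). Each of the other remaining candidates has further cycle types, and by the Chebotarev density theorem the matching factorization patterns would occur for a proportion of primes equal to their share of the group: S_3 x S_3 (6T9) additionally contains elements of type 2+2+1+1 (9 of its 36 elements, about 25% of primes); (S_3 x S_3) : C_2 (6T13) additionally contains elements of type 4+2, 3+2+1, 2+2+1+1, 2+1+1+1+1 (45 of its 72 elements, about 62% of primes); S_6 (6T16) additionally contains elements of type 5+1, 4+2, 4+1+1, 3+2+1, 2+2+1+1, 2+1+1+1+1 (504 of its 720 elements, about 70% of primes). None of the 33 primes tested shows any such pattern (for each of these groups the chance of that is below 10^-4), which rules them out. Hence G = C_3 x S_3 (6T5), of order 18. The Galois group C_3 x S_3 (6T5) has order 18, so the splitting field has degree 18 over Q.

18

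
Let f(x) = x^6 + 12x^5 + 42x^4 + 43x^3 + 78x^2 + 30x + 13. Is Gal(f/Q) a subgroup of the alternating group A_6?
No

The polynomial is irreducible of degree 6 over Q. Its discriminant is -152796047606667, which is not a perfect square. A Galois group lies in the alternating group exactly when the discriminant is a square in Q, so the Galois group (C_3 x S_3) is not contained in A_6.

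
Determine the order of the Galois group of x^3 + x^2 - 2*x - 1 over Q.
The degree of the splitting field over Q equals the order of the Galois group, so first determine the group. The polynomial is an irreducible cubic over Q and its discriminant is 49 = 7^2, a perfect square. For an irreducible cubic, a square discriminant forces the Galois group to be A_3, the cyclic group of order 3. The Galois group C_3 (3T1) has order 3, so the splitting field has degree 3 over Q.

3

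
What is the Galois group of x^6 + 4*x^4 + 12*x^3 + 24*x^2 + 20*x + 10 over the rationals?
6T11: S_4 x C_2

The polynomial f is an irreducible sextic over Q, so G = Gal(f/Q) is one of the 16 transitive subgroups 6T1, ..., 6T16 of S_6. The discriminant of f is -122931200, which is not a perfect square, so G is not contained in A_6. The transitive groups of degree 6 not contained in A_6 are: C_6 (6T1, order 6), S_3 (6T2, order 6), D_6 (6T3, order 12), C_3 x S_3 (6T5, order 18), A_4 x C_2 (6T6, order 24), S_4 (6T8, order 24), S_3 x S_3 (6T9, order 36), S_4 x C_2 (6T11, order 48), (S_3 x S_3) : C_2 (6T13, order 72), PGL(2,5) (6T14, order 120), S_6 (6T16, order 720). By Dedekind's theorem, for a prime p not dividing disc(f) the degrees of the irreducible factors of f mod p form the cycle type of an element of G. Factoring f modulo the 17 such primes p <= 71 (skipping 2, 5, 7, which divide the discriminant), each new pattern first appears at: mod 3: f = (x^3 + x^2 + 2x + 1)(x^3 + 2x^2 + 1), pattern 3+3; mod 13: f = (x^6 + 4x^4 + 12x^3 + 11x^2 + 7x + 10), pattern 6; mod 19: f = (x^2 + 10x + 11)(x^4 + 9x^3 + 17x^2 + 9x + 13), pattern 4+2; mod 23: f = (x + 5)(x + 6)(x^4 + 12x^3 + 3x^2 + 10x + 8), pattern 4+1+1; mod 53: f = (x^2 + 19x + 4)(x^2 + 37x + 3)(x^2 + 50x + 45), pattern 2+2+2; mod 59: f = (x + 39)(x + 47)(x^2 + 11x + 27)(x^2 + 21x + 58), pattern 2+2+1+1; mod 71: f = (x + 10)(x + 15)(x + 32)(x + 70)(x^2 + 15x + 46), pattern 2+1+1+1+1. No other pattern occurs in this range, so the set of observed cycle types is {3+3, 6, 4+2, 4+1+1, 2+2+2, 2+2+1+1, 2+1+1+1+1}. The candidates containing elements of all these cycle types are S_4 x C_2 (6T11) of order 48, S_6 (6T16) of order 720; the others are excluded. The observed types are precisely the cycle types that occur in S_4 x C_2 (6T11) (apart from the identity). Each of the other remaining candidates has further cycle types, and by the Chebotarev density theorem the matching factorization patterns would occur for a proportion of primes equal to their share of the group: S_6 (6T16) additionally contains elements of type 5+1, 3+2+1, 3+1+1+1 (304 of its 720 elements, about 42% of primes). None of the 17 primes tested shows any such pattern (for each of these groups the chance of that is below 10^-4), which rules them out. Hence G = S_4 x C_2 (6T11), of order 48.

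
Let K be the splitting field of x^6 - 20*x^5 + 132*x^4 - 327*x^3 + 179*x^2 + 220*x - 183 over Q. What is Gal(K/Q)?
PSL(2,5), A_5 acting on 6 points

The polynomial f is an irreducible sextic over Q, so G = Gal(f/Q) is one of the 16 transitive subgroups 6T1, ..., 6T16 of S_6. The discriminant of f is 8413926734596681 = 91727459^2, a perfect square, so G is contained in A_6. The transitive groups of degree 6 contained in A_6 are: A_4 (6T4, order 12), S_4 (6T7, order 24), (C_3 x C_3) : C_4 (6T10, order 36), PSL(2,5) (6T12, order 60), A_6 (6T15, order 360). By Dedekind's theorem, for a prime p not dividing disc(f) the degrees of the irreducible factors of f mod p form the cycle type of an element of G. Factoring f modulo the 21 such primes p <= 79 (skipping 19, which divides the discriminant), each new pattern first appears at: mod 2: f = (x + 1)(x^5 + x^4 + x^3 + x + 1), pattern 5+1; mod 7: f = (x^3 + 4)(x^3 + x^2 + 6x + 5), pattern 3+3; mod 61: f = (x)(x + 21)(x^2 + 6x + 41)(x^2 + 14x + 14), pattern 2+2+1+1. No other pattern occurs in this range, so the set of observed cycle types is {5+1, 3+3, 2+2+1+1}. The candidates containing elements of all these cycle types are PSL(2,5) (6T12) of order 60, A_6 (6T15) of order 360; the others are excluded. The observed types are precisely the cycle types that occur in PSL(2,5) (6T12) (apart from the identity). Each of the other remaining candidates has further cycle types, and by the Chebotarev density theorem the matching factorization patterns would occur for a proportion of primes equal to their share of the group: A_6 (6T15) additionally contains elements of type 4+2, 3+1+1+1 (130 of its 360 elements, about 36% of primes). None of the 21 primes tested shows any such pattern (for each of these groups the chance of that is below 10^-4), which rules them out. Hence G = PSL(2,5) (6T12), of order 60.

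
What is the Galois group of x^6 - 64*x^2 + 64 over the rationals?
S_4 x C_2

The polynomial f is an irreducible sextic over Q, so G = Gal(f/Q) is one of the 16 transitive subgroups 6T1, ..., 6T16 of S_6. The discriminant of f is -3603718079512576, which is not a perfect square, so G is not contained in A_6. The transitive groups of degree 6 not contained in A_6 are: C_6 (6T1, order 6), S_3 (6T2, order 6), D_6 (6T3, order 12), C_3 x S_3 (6T5, order 18), A_4 x C_2 (6T6, order 24), S_4 (6T8, order 24), S_3 x S_3 (6T9, order 36), S_4 x C_2 (6T11, order 48), (S_3 x S_3) : C_2 (6T13, order 72), PGL(2,5) (6T14, order 120), S_6 (6T16, order 720). By Dedekind's theorem, for a prime p not dividing disc(f) the degrees of the irreducible factors of f mod p form the cycle type of an element of G. Factoring f modulo the 67 such primes p <= 347 (skipping 2, 229, which divide the discriminant), each new pattern first appears at: mod 3: f = (x^6 + 2x^2 + 1), pattern 6; mod 5: f = (x^3 + x^2 + 3x + 4)(x^3 + 4x^2 + 3x + 1), pattern 3+3; mod 7: f = (x + 3)(x + 4)(x^4 + 2x^2 + 3), pattern 4+1+1; mod 13: f = (x^2 + 7)(x^4 + 6x^2 + 11), pattern 4+2; mod 23: f = (x^2 + 2)(x^2 + 10x + 3)(x^2 + 13x + 3), pattern 2+2+2; mod 29: f = (x + 9)(x + 20)(x^2 + 2x + 28)(x^2 + 27x + 28), pattern 2+2+1+1; mod 193: f = (x + 5)(x + 12)(x + 88)(x + 105)(x + 181)(x + 188), pattern 1+1+1+1+1+1; mod 347: f = (x + 6)(x + 45)(x + 302)(x + 341)(x^2 + 326), pattern 2+1+1+1+1. No other pattern occurs in this range, so the set of observed cycle types is {6, 3+3, 4+1+1, 4+2, 2+2+2, 2+2+1+1, 1+1+1+1+1+1, 2+1+1+1+1}. The candidates containing elements of all these cycle types are S_4 x C_2 (6T11) of order 48, S_6 (6T16) of order 720; the others are excluded. The observed types are precisely the cycle types that occur in S_4 x C_2 (6T11). Each of the other remaining candidates has further cycle types, and by the Chebotarev density theorem the matching factorization patterns would occur for a proportion of primes equal to their share of the group: S_6 (6T16) additionally contains elements of type 5+1, 3+2+1, 3+1+1+1 (304 of its 720 elements, about 42% of primes). None of the 67 primes tested shows any such pattern (for each of these groups the chance of that is below 10^-4), which rules them out. Hence G = S_4 x C_2 (6T11), of order 48.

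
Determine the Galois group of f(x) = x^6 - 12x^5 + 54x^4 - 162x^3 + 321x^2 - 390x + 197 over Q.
The polynomial f is an irreducible sextic over Q, so G = Gal(f/Q) is one of the 16 transitive subgroups 6T1, ..., 6T16 of S_6. The discriminant of f is 1323222688272384 = 36376128^2, a perfect square, so G is contained in A_6. The transitive groups of degree 6 contained in A_6 are: A_4 (6T4, order 12), S_4 (6T7, order 24), (C_3 x C_3) : C_4 (6T10, order 36), PSL(2,5) (6T12, order 60), A_6 (6T15, order 360). By Dedekind's theorem, for a prime p not dividing disc(f) the degrees of the irreducible factors of f mod p form the cycle type of an element of G. Factoring f modulo the 33 such primes p <= 149 (skipping 2, 3, which divide the discriminant), each new pattern first appears at: mod 5: f = (x^3 + x^2 + 3x + 1)(x^3 + 2x^2 + 4x + 2), pattern 3+3; mod 17: f = (x + 7)(x + 15)(x^2 + 7x + 13)(x^2 + 10x + 2), pattern 2+2+1+1; mod 71: f = (x + 32)(x + 34)(x + 45)(x + 46)(x + 54)(x + 61), pattern 1+1+1+1+1+1. No other pattern occurs in this range, so the set of observed cycle types is {3+3, 2+2+1+1, 1+1+1+1+1+1}. The candidates containing elements of all these cycle types are A_4 (6T4) of order 12, S_4 (6T7) of order 24, (C_3 x C_3) : C_4 (6T10) of order 36, PSL(2,5) (6T12) of order 60, A_6 (6T15) of order 360; the others are excluded. The observed types are precisely the cycle types that occur in A_4 (6T4). Each of the other remaining candidates has further cycle types, and by the Chebotarev density theorem the matching factorization patterns would occur for a proportion of primes equal to their share of the group: S_4 (6T7) additionally contains elements of type 4+2 (6 of its 24 elements, about 25% of primes); (C_3 x C_3) : C_4 (6T10) additionally contains elements of type 4+2, 3+1+1+1 (22 of its 36 elements, about 61% of primes); PSL(2,5) (6T12) additionally contains elements of type 5+1 (24 of its 60 elements, about 40% of primes); A_6 (6T15) additionally contains elements of type 5+1, 4+2, 3+1+1+1 (274 of its 360 elements, about 76% of primes). None of the 33 primes tested shows any such pattern (for each of these groups the chance of that is below 10^-4), which rules them out. Hence G = A_4 (6T4), of order 12.

A_4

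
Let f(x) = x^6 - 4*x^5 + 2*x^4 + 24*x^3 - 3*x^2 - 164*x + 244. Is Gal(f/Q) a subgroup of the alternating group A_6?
No

The polynomial is irreducible of degree 6 over Q. Its discriminant is -3767550835949568, which is not a perfect square. A Galois group lies in the alternating group exactly when the discriminant is a square in Q, so the Galois group ((S_3 x S_3) : C_2) is not contained in A_6.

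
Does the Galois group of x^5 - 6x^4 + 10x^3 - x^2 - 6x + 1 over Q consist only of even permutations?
The polynomial is irreducible of degree 5 over Q. Its discriminant is 14641 = 121^2, a perfect square. A Galois group lies in the alternating group exactly when the discriminant is a square in Q, so the Galois group (C_5) is contained in A_5.

Yes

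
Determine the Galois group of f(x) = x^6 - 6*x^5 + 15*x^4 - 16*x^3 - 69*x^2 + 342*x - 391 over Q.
D_6, the dihedral group of order 12

The polynomial f is an irreducible sextic over Q, so G = Gal(f/Q) is one of the 16 transitive subgroups 6T1, ..., 6T16 of S_6. The discriminant of f is 5114284084297728, which is not a perfect square, so G is not contained in A_6. The transitive groups of degree 6 not contained in A_6 are: C_6 (6T1, order 6), S_3 (6T2, order 6), D_6 (6T3, order 12), C_3 x S_3 (6T5, order 18), A_4 x C_2 (6T6, order 24), S_4 (6T8, order 24), S_3 x S_3 (6T9, order 36), S_4 x C_2 (6T11, order 48), (S_3 x S_3) : C_2 (6T13, order 72), PGL(2,5) (6T14, order 120), S_6 (6T16, order 720). By Dedekind's theorem, for a prime p not dividing disc(f) the degrees of the irreducible factors of f mod p form the cycle type of an element of G. Factoring f modulo the 79 such primes p <= 431 (skipping 2, 3, 31, 59, which divide the discriminant), each new pattern first appears at: mod 5: f = (x^2 + 2x + 3)(x^2 + 3x + 4)(x^2 + 4x + 2), pattern 2+2+2; mod 7: f = (x^3 + 4x^2 + 1)(x^3 + 4x^2 + 6x + 1), pattern 3+3; mod 13: f = (x^6 + 7x^5 + 2x^4 + 10x^3 + 9x^2 + 4x + 12), pattern 6; mod 17: f = (x)(x + 14)(x^2 + 5)(x^2 + 14x + 1), pattern 2+2+1+1; mod 127: f = (x + 13)(x + 30)(x + 32)(x + 79)(x + 102)(x + 119), pattern 1+1+1+1+1+1. No other pattern occurs in this range, so the set of observed cycle types is {2+2+2, 3+3, 6, 2+2+1+1, 1+1+1+1+1+1}. The candidates containing elements of all these cycle types are D_6 (6T3) of order 12, A_4 x C_2 (6T6) of order 24, S_3 x S_3 (6T9) of order 36, S_4 x C_2 (6T11) of order 48, (S_3 x S_3) : C_2 (6T13) of order 72, PGL(2,5) (6T14) of order 120, S_6 (6T16) of order 720; the others are excluded. The observed types are precisely the cycle types that occur in D_6 (6T3). Each of the other remaining candidates has further cycle types, and by the Chebotarev density theorem the matching factorization patterns would occur for a proportion of primes equal to their share of the group: A_4 x C_2 (6T6) additionally contains elements of type 2+1+1+1+1 (3 of its 24 elements, about 12% of primes); S_3 x S_3 (6T9) additionally contains elements of type 3+1+1+1 (4 of its 36 elements, about 11% of primes); S_4 x C_2 (6T11) additionally contains elements of type 4+2, 4+1+1, 2+1+1+1+1 (15 of its 48 elements, about 31% of primes); (S_3 x S_3) : C_2 (6T13) additionally contains elements of type 4+2, 3+2+1, 3+1+1+1, 2+1+1+1+1 (40 of its 72 elements, about 56% of primes); PGL(2,5) (6T14) additionally contains elements of type 5+1, 4+1+1 (54 of its 120 elements, about 45% of primes); S_6 (6T16) additionally contains elements of type 5+1, 4+2, 4+1+1, 3+2+1, 3+1+1+1, 2+1+1+1+1 (499 of its 720 elements, about 69% of primes). None of the 79 primes tested shows any such pattern (for each of these groups the chance of that is below 10^-4), which rules them out. Hence G = D_6 (6T3), of order 12.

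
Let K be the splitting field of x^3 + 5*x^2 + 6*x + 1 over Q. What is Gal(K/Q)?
The polynomial is an irreducible cubic over Q and its discriminant is 49 = 7^2, a perfect square. For an irreducible cubic, a square discriminant forces the Galois group to be A_3, the cyclic group of order 3.

C_3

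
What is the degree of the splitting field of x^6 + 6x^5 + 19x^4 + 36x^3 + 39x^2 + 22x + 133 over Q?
The degree of the splitting field over Q equals the order of the Galois group, so first determine the group. The polynomial f is an irreducible sextic over Q, so G = Gal(f/Q) is one of the 16 transitive subgroups 6T1, ..., 6T16 of S_6. The discriminant of f is -1849378557919232, which is not a perfect square, so G is not contained in A_6. The transitive groups of degree 6 not contained in A_6 are: C_6 (6T1, order 6), S_3 (6T2, order 6), D_6 (6T3, order 12), C_3 x S_3 (6T5, order 18), A_4 x C_2 (6T6, order 24), S_4 (6T8, order 24), S_3 x S_3 (6T9, order 36), S_4 x C_2 (6T11, order 48), (S_3 x S_3) : C_2 (6T13, order 72), PGL(2,5) (6T14, order 120), S_6 (6T16, order 720). By Dedekind's theorem, for a prime p not dividing disc(f) the degrees of the irreducible factors of f mod p form the cycle type of an element of G. Factoring f modulo the 29 such primes p <= 127 (skipping 2, 29, which divide the discriminant), each new pattern first appears at: mod 3: f = (x^3 + x^2 + 2)(x^3 + 2x^2 + 2x + 2), pattern 3+3; mod 5: f = (x^6 + x^5 + 4x^4 + x^3 + 4x^2 + 2x + 3), pattern 6; mod 7: f = (x)(x + 2)(x^4 + 4x^3 + 4x^2 + 4), pattern 4+1+1; mod 17: f = (x + 8)(x + 11)(x^2 + 6x + 14)(x^2 + 15x + 6), pattern 2+2+1+1; mod 23: f = (x^2 + 2x + 17)(x^2 + 5x + 14)(x^2 + 22x + 8), pattern 2+2+2; mod 67: f = (x^2 + 2x + 57)(x^4 + 4x^3 + 21x^2 + 34x + 47), pattern 4+2; mod 127: f = (x + 8)(x + 48)(x + 81)(x + 121)(x^2 + 2x + 104), pattern 2+1+1+1+1. No other pattern occurs in this range, so the set of observed cycle types is {3+3, 6, 4+1+1, 2+2+1+1, 2+2+2, 4+2, 2+1+1+1+1}. The candidates containing elements of all these cycle types are S_4 x C_2 (6T11) of order 48, S_6 (6T16) of order 720; the others are excluded. The observed types are precisely the cycle types that occur in S_4 x C_2 (6T11) (apart from the identity). Each of the other remaining candidates has further cycle types, and by the Chebotarev density theorem the matching factorization patterns would occur for a proportion of primes equal to their share of the group: S_6 (6T16) additionally contains elements of type 5+1, 3+2+1, 3+1+1+1 (304 of its 720 elements, about 42% of primes). None of the 29 primes tested shows any such pattern (for each of these groups the chance of that is below 10^-4), which rules them out. Hence G = S_4 x C_2 (6T11), of order 48. The Galois group S_4 x C_2 (6T11) has order 48, so the splitting field has degree 48 over Q.

48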